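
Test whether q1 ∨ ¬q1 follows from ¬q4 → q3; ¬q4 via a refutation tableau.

Initial set: {T (¬q4 → q3); T ¬q4; F (q1 ∨ ¬q1)}.
F (q1 ∨ ¬q1): α-rule — add F q1, F ¬q1.
× closes — contains both q1 and ¬q1.
All 1 branch closes.
Every branch closed, so the premises entail the conclusion.

Yes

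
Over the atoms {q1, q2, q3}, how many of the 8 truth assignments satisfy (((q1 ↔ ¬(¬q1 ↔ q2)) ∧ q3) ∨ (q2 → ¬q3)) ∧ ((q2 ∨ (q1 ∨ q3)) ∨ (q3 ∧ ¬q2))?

7

Initial set: {((((q1 ↔ ¬(¬q1 ↔ q2)) ∧ q3) ∨ (q2 → ¬q3)) ∧ ((q2 ∨ (q1 ∨ q3)) ∨ (q3 ∧ ¬q2)))}.
((((q1 ↔ ¬(¬q1 ↔ q2)) ∧ q3) ∨ (q2 → ¬q3)) ∧ ((q2 ∨ (q1 ∨ q3)) ∨ (q3 ∧ ¬q2))): α-rule — add (((q1 ↔ ¬(¬q1 ↔ q2)) ∧ q3) ∨ (q2 → ¬q3)), ((q2 ∨ (q1 ∨ q3)) ∨ (q3 ∧ ¬q2)).
(((q1 ↔ ¬(¬q1 ↔ q2)) ∧ q3) ∨ (q2 → ¬q3)): β-rule — branch into ((q1 ↔ ¬(¬q1 ↔ q2)) ∧ q3)  //  (q2 → ¬q3).
  branch 1 (add ((q1 ↔ ¬(¬q1 ↔ q2)) ∧ q3)):
    ((q1 ↔ ¬(¬q1 ↔ q2)) ∧ q3): α-rule — add (q1 ↔ ¬(¬q1 ↔ q2)), q3.
    ((q2 ∨ (q1 ∨ q3)) ∨ (q3 ∧ ¬q2)): β-rule — branch into (q2 ∨ (q1 ∨ q3))  //  (q3 ∧ ¬q2).
      branch 1.1 (add (q2 ∨ (q1 ∨ q3))):
        (q1 ↔ ¬(¬q1 ↔ q2)): β-rule — branch into q1, ¬(¬q1 ↔ q2)  //  ¬q1, ¬¬(¬q1 ↔ q2).
          branch 1.1.1 (add q1, ¬(¬q1 ↔ q2)):
            (q2 ∨ (q1 ∨ q3)): β-rule — branch into q2  //  (q1 ∨ q3).
              branch 1.1.1.1 (add q2):
                ¬(¬q1 ↔ q2): β-rule — branch into ¬q1, ¬q2  //  ¬¬q1, q2.
                  branch 1.1.1.1.1 (add ¬q1, ¬q2):
                    × closes — contains both q1 and ¬q1.
                  branch 1.1.1.1.2 (add ¬¬q1, q2):
                    ○ open, literals {q1=T, q2=T, q3=T}.
              branch 1.1.1.2 (add (q1 ∨ q3)):
                ¬(¬q1 ↔ q2): β-rule — branch into ¬q1, ¬q2  //  ¬¬q1, q2.
                  branch 1.1.1.2.1 (add ¬q1, ¬q2):
                    × closes — contains both q1 and ¬q1.
                  branch 1.1.1.2.2 (add ¬¬q1, q2):
                    (q1 ∨ q3): β-rule — branch into q1  //  q3.
                      branch 1.1.1.2.2.1 (add q1):
                        ○ open, literals {q1=T, q2=T, q3=T}.
                      branch 1.1.1.2.2.2 (add q3):
                        ○ open, literals {q1=T, q2=T, q3=T}.
          branch 1.1.2 (add ¬q1, ¬¬(¬q1 ↔ q2)):
            (q2 ∨ (q1 ∨ q3)): β-rule — branch into q2  //  (q1 ∨ q3).
              branch 1.1.2.1 (add q2):
                ¬¬(¬q1 ↔ q2): β-rule — branch into ¬q1, q2  //  ¬¬q1, ¬q2.
                  branch 1.1.2.1.1 (add ¬q1, q2):
                    ○ open, literals {q1=F, q2=T, q3=T}.
                  branch 1.1.2.1.2 (add ¬¬q1, ¬q2):
                    × closes — contains both q1 and ¬q1.
              branch 1.1.2.2 (add (q1 ∨ q3)):
                ¬¬(¬q1 ↔ q2): β-rule — branch into ¬q1, q2  //  ¬¬q1, ¬q2.
                  branch 1.1.2.2.1 (add ¬q1, q2):
                    (q1 ∨ q3): β-rule — branch into q1  //  q3.
                      branch 1.1.2.2.1.1 (add q1):
                        × closes — contains both q1 and ¬q1.
                      branch 1.1.2.2.1.2 (add q3):
                        ○ open, literals {q1=F, q2=T, q3=T}.
                  branch 1.1.2.2.2 (add ¬¬q1, ¬q2):
                    × closes — contains both q1 and ¬q1.
      branch 1.2 (add (q3 ∧ ¬q2)):
        (q3 ∧ ¬q2): α-rule — add q3, ¬q2.
        (q1 ↔ ¬(¬q1 ↔ q2)): β-rule — branch into q1, ¬(¬q1 ↔ q2)  //  ¬q1, ¬¬(¬q1 ↔ q2).
          branch 1.2.1 (add q1, ¬(¬q1 ↔ q2)):
            ¬(¬q1 ↔ q2): β-rule — branch into ¬q1, ¬q2  //  ¬¬q1, q2.
              branch 1.2.1.1 (add ¬q1, ¬q2):
                × closes — contains both q1 and ¬q1.
              branch 1.2.1.2 (add ¬¬q1, q2):
                × closes — contains both q2 and ¬q2.
          branch 1.2.2 (add ¬q1, ¬¬(¬q1 ↔ q2)):
            ¬¬(¬q1 ↔ q2): β-rule — branch into ¬q1, q2  //  ¬¬q1, ¬q2.
              branch 1.2.2.1 (add ¬q1, q2):
                × closes — contains both q2 and ¬q2.
              branch 1.2.2.2 (add ¬¬q1, ¬q2):
                × closes — contains both q1 and ¬q1.
  branch 2 (add (q2 → ¬q3)):
    ((q2 ∨ (q1 ∨ q3)) ∨ (q3 ∧ ¬q2)): β-rule — branch into (q2 ∨ (q1 ∨ q3))  //  (q3 ∧ ¬q2).
      branch 2.1 (add (q2 ∨ (q1 ∨ q3))):
        (q2 → ¬q3): β-rule — branch into ¬q2  //  ¬q3.
          branch 2.1.1 (add ¬q2):
            (q2 ∨ (q1 ∨ q3)): β-rule — branch into q2  //  (q1 ∨ q3).
              branch 2.1.1.1 (add q2):
                × closes — contains both q2 and ¬q2.
              branch 2.1.1.2 (add (q1 ∨ q3)):
                (q1 ∨ q3): β-rule — branch into q1  //  q3.
                  branch 2.1.1.2.1 (add q1):
                    ○ open, literals {q1=T, q2=F}.
                  branch 2.1.1.2.2 (add q3):
                    ○ open, literals {q2=F, q3=T}.
          branch 2.1.2 (add ¬q3):
            (q2 ∨ (q1 ∨ q3)): β-rule — branch into q2  //  (q1 ∨ q3).
              branch 2.1.2.1 (add q2):
                ○ open, literals {q2=T, q3=F}.
              branch 2.1.2.2 (add (q1 ∨ q3)):
                (q1 ∨ q3): β-rule — branch into q1  //  q3.
                  branch 2.1.2.2.1 (add q1):
                    ○ open, literals {q1=T, q3=F}.
                  branch 2.1.2.2.2 (add q3):
                    × closes — contains both q3 and ¬q3.
      branch 2.2 (add (q3 ∧ ¬q2)):
        (q3 ∧ ¬q2): α-rule — add q3, ¬q2.
        (q2 → ¬q3): β-rule — branch into ¬q2  //  ¬q3.
          branch 2.2.1 (add ¬q2):
            ○ open, literals {q2=F, q3=T}.
          branch 2.2.2 (add ¬q3):
            × closes — contains both q3 and ¬q3.
12 branches closed, 10 open.
Each open branch fixes some atoms; the unmentioned ones are free. Counting distinct full assignments: branch {q1=T, q2=T, q3=T} (none free) contributes 1 new; branch {q1=T, q2=T, q3=T} (none free) contributes 0 new; branch {q1=T, q2=T, q3=T} (none free) contributes 0 new; branch {q1=F, q2=T, q3=T} (none free) contributes 1 new; branch {q1=F, q2=T, q3=T} (none free) contributes 0 new; branch {q1=T, q2=F} (q3) contributes 2 new; branch {q2=F, q3=T} (q1) contributes 1 new; branch {q2=T, q3=F} (q1) contributes 2 new; branch {q1=T, q3=F} (q2) contributes 0 new; branch {q2=F, q3=T} (q1) contributes 0 new. Total: 7.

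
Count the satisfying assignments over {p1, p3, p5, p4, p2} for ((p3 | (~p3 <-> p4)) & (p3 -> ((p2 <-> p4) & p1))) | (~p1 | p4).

26

Initial set: {(((p3 | (~p3 <-> p4)) & (p3 -> ((p2 <-> p4) & p1))) | (~p1 | p4))}.
(((p3 | (~p3 <-> p4)) & (p3 -> ((p2 <-> p4) & p1))) | (~p1 | p4)): β-rule — branch into ((p3 | (~p3 <-> p4)) & (p3 -> ((p2 <-> p4) & p1)))  //  (~p1 | p4).
  branch 1 (add ((p3 | (~p3 <-> p4)) & (p3 -> ((p2 <-> p4) & p1)))):
    ((p3 | (~p3 <-> p4)) & (p3 -> ((p2 <-> p4) & p1))): α-rule — add (p3 | (~p3 <-> p4)), (p3 -> ((p2 <-> p4) & p1)).
    (p3 | (~p3 <-> p4)): β-rule — branch into p3  //  (~p3 <-> p4).
      branch 1.1 (add p3):
        (p3 -> ((p2 <-> p4) & p1)): β-rule — branch into ~p3  //  ((p2 <-> p4) & p1).
          branch 1.1.1 (add ~p3):
            × closes — contains both p3 and ~p3.
          branch 1.1.2 (add ((p2 <-> p4) & p1)):
            ((p2 <-> p4) & p1): α-rule — add (p2 <-> p4), p1.
            (p2 <-> p4): β-rule — branch into p2, p4  //  ~p2, ~p4.
              branch 1.1.2.1 (add p2, p4):
                ○ open, literals {p1=true, p2=true, p3=true, p4=true}.
              branch 1.1.2.2 (add ~p2, ~p4):
                ○ open, literals {p1=true, p2=false, p3=true, p4=false}.
      branch 1.2 (add (~p3 <-> p4)):
        (p3 -> ((p2 <-> p4) & p1)): β-rule — branch into ~p3  //  ((p2 <-> p4) & p1).
          branch 1.2.1 (add ~p3):
            (~p3 <-> p4): β-rule — branch into ~p3, p4  //  ~~p3, ~p4.
              branch 1.2.1.1 (add ~p3, p4):
                ○ open, literals {p3=false, p4=true}.
              branch 1.2.1.2 (add ~~p3, ~p4):
                × closes — contains both p3 and ~p3.
          branch 1.2.2 (add ((p2 <-> p4) & p1)):
            ((p2 <-> p4) & p1): α-rule — add (p2 <-> p4), p1.
            (~p3 <-> p4): β-rule — branch into ~p3, p4  //  ~~p3, ~p4.
              branch 1.2.2.1 (add ~p3, p4):
                (p2 <-> p4): β-rule — branch into p2, p4  //  ~p2, ~p4.
                  branch 1.2.2.1.1 (add p2, p4):
                    ○ open, literals {p1=true, p2=true, p3=false, p4=true}.
                  branch 1.2.2.1.2 (add ~p2, ~p4):
                    × closes — contains both p4 and ~p4.
              branch 1.2.2.2 (add ~~p3, ~p4):
                (p2 <-> p4): β-rule — branch into p2, p4  //  ~p2, ~p4.
                  branch 1.2.2.2.1 (add p2, p4):
                    × closes — contains both p4 and ~p4.
                  branch 1.2.2.2.2 (add ~p2, ~p4):
                    ○ open, literals {p1=true, p2=false, p3=true, p4=false}.
  branch 2 (add (~p1 | p4)):
    (~p1 | p4): β-rule — branch into ~p1  //  p4.
      branch 2.1 (add ~p1):
        ○ open, literals {p1=false}.
      branch 2.2 (add p4):
        ○ open, literals {p4=true}.
4 branches closed, 7 open.
Each open branch fixes some atoms; the unmentioned ones are free. Counting distinct full assignments: branch {p1=true, p2=true, p3=true, p4=true} (p5) contributes 2 new; branch {p1=true, p2=false, p3=true, p4=false} (p5) contributes 2 new; branch {p3=false, p4=true} (p1, p5, p2) contributes 8 new; branch {p1=true, p2=true, p3=false, p4=true} (p5) contributes 0 new; branch {p1=true, p2=false, p3=true, p4=false} (p5) contributes 0 new; branch {p1=false} (p3, p5, p4, p2) contributes 12 new; branch {p4=true} (p1, p3, p5, p2) contributes 2 new. Total: 26.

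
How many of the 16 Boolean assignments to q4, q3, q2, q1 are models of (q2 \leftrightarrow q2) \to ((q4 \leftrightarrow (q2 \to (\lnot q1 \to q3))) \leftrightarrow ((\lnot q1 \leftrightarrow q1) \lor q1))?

8

Initial set: {((q2 \leftrightarrow q2) \to ((q4 \leftrightarrow (q2 \to (\lnot q1 \to q3))) \leftrightarrow ((\lnot q1 \leftrightarrow q1) \lor q1)))}.
((q2 \leftrightarrow q2) \to ((q4 \leftrightarrow (q2 \to (\lnot q1 \to q3))) \leftrightarrow ((\lnot q1 \leftrightarrow q1) \lor q1))): β-rule — branch into \lnot (q2 \leftrightarrow q2)  //  ((q4 \leftrightarrow (q2 \to (\lnot q1 \to q3))) \leftrightarrow ((\lnot q1 \leftrightarrow q1) \lor q1)).
  branch 1 (add \lnot (q2 \leftrightarrow q2)):
    \lnot (q2 \leftrightarrow q2): β-rule — branch into q2, \lnot q2  //  \lnot q2, q2.
      branch 1.1 (add q2, \lnot q2):
        × closes — contains both q2 and \lnot q2.
      branch 1.2 (add \lnot q2, q2):
        × closes — contains both q2 and \lnot q2.
  branch 2 (add ((q4 \leftrightarrow (q2 \to (\lnot q1 \to q3))) \leftrightarrow ((\lnot q1 \leftrightarrow q1) \lor q1))):
    ((q4 \leftrightarrow (q2 \to (\lnot q1 \to q3))) \leftrightarrow ((\lnot q1 \leftrightarrow q1) \lor q1)): β-rule — branch into (q4 \leftrightarrow (q2 \to (\lnot q1 \to q3))), ((\lnot q1 \leftrightarrow q1) \lor q1)  //  \lnot (q4 \leftrightarrow (q2 \to (\lnot q1 \to q3))), \lnot ((\lnot q1 \leftrightarrow q1) \lor q1).
      branch 2.1 (add (q4 \leftrightarrow (q2 \to (\lnot q1 \to q3))), ((\lnot q1 \leftrightarrow q1) \lor q1)):
        (q4 \leftrightarrow (q2 \to (\lnot q1 \to q3))): β-rule — branch into q4, (q2 \to (\lnot q1 \to q3))  //  \lnot q4, \lnot (q2 \to (\lnot q1 \to q3)).
          branch 2.1.1 (add q4, (q2 \to (\lnot q1 \to q3))):
            ((\lnot q1 \leftrightarrow q1) \lor q1): β-rule — branch into (\lnot q1 \leftrightarrow q1)  //  q1.
              branch 2.1.1.1 (add (\lnot q1 \leftrightarrow q1)):
                (q2 \to (\lnot q1 \to q3)): β-rule — branch into \lnot q2  //  (\lnot q1 \to q3).
                  branch 2.1.1.1.1 (add \lnot q2):
                    (\lnot q1 \leftrightarrow q1): β-rule — branch into \lnot q1, q1  //  \lnot \lnot q1, \lnot q1.
                      branch 2.1.1.1.1.1 (add \lnot q1, q1):
                        × closes — contains both q1 and \lnot q1.
                      branch 2.1.1.1.1.2 (add \lnot \lnot q1, \lnot q1):
                        × closes — contains both q1 and \lnot q1.
                  branch 2.1.1.1.2 (add (\lnot q1 \to q3)):
                    (\lnot q1 \leftrightarrow q1): β-rule — branch into \lnot q1, q1  //  \lnot \lnot q1, \lnot q1.
                      branch 2.1.1.1.2.1 (add \lnot q1, q1):
                        × closes — contains both q1 and \lnot q1.
                      branch 2.1.1.1.2.2 (add \lnot \lnot q1, \lnot q1):
                        × closes — contains both q1 and \lnot q1.
              branch 2.1.1.2 (add q1):
                (q2 \to (\lnot q1 \to q3)): β-rule — branch into \lnot q2  //  (\lnot q1 \to q3).
                  branch 2.1.1.2.1 (add \lnot q2):
                    ○ open, literals {q1=true, q2=false, q4=true}.
                  branch 2.1.1.2.2 (add (\lnot q1 \to q3)):
                    (\lnot q1 \to q3): β-rule — branch into \lnot \lnot q1  //  q3.
                      branch 2.1.1.2.2.1 (add \lnot \lnot q1):
                        ○ open, literals {q1=true, q4=true}.
                      branch 2.1.1.2.2.2 (add q3):
                        ○ open, literals {q1=true, q3=true, q4=true}.
          branch 2.1.2 (add \lnot q4, \lnot (q2 \to (\lnot q1 \to q3))):
            \lnot (q2 \to (\lnot q1 \to q3)): α-rule — add q2, \lnot (\lnot q1 \to q3).
            \lnot (\lnot q1 \to q3): α-rule — add \lnot q1, \lnot q3.
            ((\lnot q1 \leftrightarrow q1) \lor q1): β-rule — branch into (\lnot q1 \leftrightarrow q1)  //  q1.
              branch 2.1.2.1 (add (\lnot q1 \leftrightarrow q1)):
                (\lnot q1 \leftrightarrow q1): β-rule — branch into \lnot q1, q1  //  \lnot \lnot q1, \lnot q1.
                  branch 2.1.2.1.1 (add \lnot q1, q1):
                    × closes — contains both q1 and \lnot q1.
                  branch 2.1.2.1.2 (add \lnot \lnot q1, \lnot q1):
                    × closes — contains both q1 and \lnot q1.
              branch 2.1.2.2 (add q1):
                × closes — contains both q1 and \lnot q1.
      branch 2.2 (add \lnot (q4 \leftrightarrow (q2 \to (\lnot q1 \to q3))), \lnot ((\lnot q1 \leftrightarrow q1) \lor q1)):
        \lnot ((\lnot q1 \leftrightarrow q1) \lor q1): α-rule — add \lnot (\lnot q1 \leftrightarrow q1), \lnot q1.
        \lnot (q4 \leftrightarrow (q2 \to (\lnot q1 \to q3))): β-rule — branch into q4, \lnot (q2 \to (\lnot q1 \to q3))  //  \lnot q4, (q2 \to (\lnot q1 \to q3)).
          branch 2.2.1 (add q4, \lnot (q2 \to (\lnot q1 \to q3))):
            \lnot (q2 \to (\lnot q1 \to q3)): α-rule — add q2, \lnot (\lnot q1 \to q3).
            \lnot (\lnot q1 \to q3): α-rule — add \lnot q1, \lnot q3.
            \lnot (\lnot q1 \leftrightarrow q1): β-rule — branch into \lnot q1, \lnot q1  //  \lnot \lnot q1, q1.
              branch 2.2.1.1 (add \lnot q1, \lnot q1):
                ○ open, literals {q1=false, q2=true, q3=false, q4=true}.
              branch 2.2.1.2 (add \lnot \lnot q1, q1):
                × closes — contains both q1 and \lnot q1.
          branch 2.2.2 (add \lnot q4, (q2 \to (\lnot q1 \to q3))):
            \lnot (\lnot q1 \leftrightarrow q1): β-rule — branch into \lnot q1, \lnot q1  //  \lnot \lnot q1, q1.
              branch 2.2.2.1 (add \lnot q1, \lnot q1):
                (q2 \to (\lnot q1 \to q3)): β-rule — branch into \lnot q2  //  (\lnot q1 \to q3).
                  branch 2.2.2.1.1 (add \lnot q2):
                    ○ open, literals {q1=false, q2=false, q4=false}.
                  branch 2.2.2.1.2 (add (\lnot q1 \to q3)):
                    (\lnot q1 \to q3): β-rule — branch into \lnot \lnot q1  //  q3.
                      branch 2.2.2.1.2.1 (add \lnot \lnot q1):
                        × closes — contains both q1 and \lnot q1.
                      branch 2.2.2.1.2.2 (add q3):
                        ○ open, literals {q1=false, q3=true, q4=false}.
              branch 2.2.2.2 (add \lnot \lnot q1, q1):
                × closes — contains both q1 and \lnot q1.
12 branches closed, 6 open.
Each open branch fixes some atoms; the unmentioned ones are free. Counting distinct full assignments: branch {q1=true, q2=false, q4=true} (q3) contributes 2 new; branch {q1=true, q4=true} (q3, q2) contributes 2 new; branch {q1=true, q3=true, q4=true} (q2) contributes 0 new; branch {q1=false, q2=true, q3=false, q4=true} (none free) contributes 1 new; branch {q1=false, q2=false, q4=false} (q3) contributes 2 new; branch {q1=false, q3=true, q4=false} (q2) contributes 1 new. Total: 8.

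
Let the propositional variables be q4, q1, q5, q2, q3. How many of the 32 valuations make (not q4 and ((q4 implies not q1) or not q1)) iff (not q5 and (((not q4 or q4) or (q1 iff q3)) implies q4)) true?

Initial set: {((not q4 and ((q4 implies not q1) or not q1)) iff (not q5 and (((not q4 or q4) or (q1 iff q3)) implies q4)))}.
((not q4 and ((q4 implies not q1) or not q1)) iff (not q5 and (((not q4 or q4) or (q1 iff q3)) implies q4))): β-rule — branch into (not q4 and ((q4 implies not q1) or not q1)), (not q5 and (((not q4 or q4) or (q1 iff q3)) implies q4))  //  not (not q4 and ((q4 implies not q1) or not q1)), not (not q5 and (((not q4 or q4) or (q1 iff q3)) implies q4)).
  branch 1 (add (not q4 and ((q4 implies not q1) or not q1)), (not q5 and (((not q4 or q4) or (q1 iff q3)) implies q4))):
    (not q4 and ((q4 implies not q1) or not q1)): α-rule — add not q4, ((q4 implies not q1) or not q1).
    (not q5 and (((not q4 or q4) or (q1 iff q3)) implies q4)): α-rule — add not q5, (((not q4 or q4) or (q1 iff q3)) implies q4).
    ((q4 implies not q1) or not q1): β-rule — branch into (q4 implies not q1)  //  not q1.
      branch 1.1 (add (q4 implies not q1)):
        (((not q4 or q4) or (q1 iff q3)) implies q4): β-rule — branch into not ((not q4 or q4) or (q1 iff q3))  //  q4.
          branch 1.1.1 (add not ((not q4 or q4) or (q1 iff q3))):
            not ((not q4 or q4) or (q1 iff q3)): α-rule — add not (not q4 or q4), not (q1 iff q3).
            not (not q4 or q4): α-rule — add not not q4, not q4.
            × closes — contains both q4 and not q4.
          branch 1.1.2 (add q4):
            × closes — contains both q4 and not q4.
      branch 1.2 (add not q1):
        (((not q4 or q4) or (q1 iff q3)) implies q4): β-rule — branch into not ((not q4 or q4) or (q1 iff q3))  //  q4.
          branch 1.2.1 (add not ((not q4 or q4) or (q1 iff q3))):
            not ((not q4 or q4) or (q1 iff q3)): α-rule — add not (not q4 or q4), not (q1 iff q3).
            not (not q4 or q4): α-rule — add not not q4, not q4.
            × closes — contains both q4 and not q4.
          branch 1.2.2 (add q4):
            × closes — contains both q4 and not q4.
  branch 2 (add not (not q4 and ((q4 implies not q1) or not q1)), not (not q5 and (((not q4 or q4) or (q1 iff q3)) implies q4))):
    not (not q4 and ((q4 implies not q1) or not q1)): β-rule — branch into not not q4  //  not ((q4 implies not q1) or not q1).
      branch 2.1 (add not not q4):
        not (not q5 and (((not q4 or q4) or (q1 iff q3)) implies q4)): β-rule — branch into not not q5  //  not (((not q4 or q4) or (q1 iff q3)) implies q4).
          branch 2.1.1 (add not not q5):
            ○ open, literals {q4=1, q5=1}.
          branch 2.1.2 (add not (((not q4 or q4) or (q1 iff q3)) implies q4)):
            not (((not q4 or q4) or (q1 iff q3)) implies q4): α-rule — add ((not q4 or q4) or (q1 iff q3)), not q4.
            × closes — contains both q4 and not q4.
      branch 2.2 (add not ((q4 implies not q1) or not q1)):
        not ((q4 implies not q1) or not q1): α-rule — add not (q4 implies not q1), not not q1.
        not (q4 implies not q1): α-rule — add q4, not not q1.
        not (not q5 and (((not q4 or q4) or (q1 iff q3)) implies q4)): β-rule — branch into not not q5  //  not (((not q4 or q4) or (q1 iff q3)) implies q4).
          branch 2.2.1 (add not not q5):
            ○ open, literals {q1=1, q4=1, q5=1}.
          branch 2.2.2 (add not (((not q4 or q4) or (q1 iff q3)) implies q4)):
            not (((not q4 or q4) or (q1 iff q3)) implies q4): α-rule — add ((not q4 or q4) or (q1 iff q3)), not q4.
            × closes — contains both q4 and not q4.
6 branches closed, 2 open.
Each open branch fixes some atoms; the unmentioned ones are free. Counting distinct full assignments: branch {q4=1, q5=1} (q1, q2, q3) contributes 8 new; branch {q1=1, q4=1, q5=1} (q2, q3) contributes 0 new. Total: 8.

8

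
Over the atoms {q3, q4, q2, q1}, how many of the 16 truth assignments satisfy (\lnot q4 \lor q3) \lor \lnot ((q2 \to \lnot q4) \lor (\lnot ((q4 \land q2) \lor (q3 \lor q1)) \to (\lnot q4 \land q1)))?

Initial set: {T ((\lnot q4 \lor q3) \lor \lnot ((q2 \to \lnot q4) \lor (\lnot ((q4 \land q2) \lor (q3 \lor q1)) \to (\lnot q4 \land q1))))}.
T ((\lnot q4 \lor q3) \lor \lnot ((q2 \to \lnot q4) \lor (\lnot ((q4 \land q2) \lor (q3 \lor q1)) \to (\lnot q4 \land q1)))): β-rule — branch into T (\lnot q4 \lor q3)  //  T \lnot ((q2 \to \lnot q4) \lor (\lnot ((q4 \land q2) \lor (q3 \lor q1)) \to (\lnot q4 \land q1))).
  branch 1 (add T (\lnot q4 \lor q3)):
    T (\lnot q4 \lor q3): β-rule — branch into T \lnot q4  //  T q3.
      branch 1.1 (add T \lnot q4):
        ○ open, literals {q4=F}.
      branch 1.2 (add T q3):
        ○ open, literals {q3=T}.
  branch 2 (add T \lnot ((q2 \to \lnot q4) \lor (\lnot ((q4 \land q2) \lor (q3 \lor q1)) \to (\lnot q4 \land q1)))):
    T \lnot ((q2 \to \lnot q4) \lor (\lnot ((q4 \land q2) \lor (q3 \lor q1)) \to (\lnot q4 \land q1))): α-rule — add F (q2 \to \lnot q4), F (\lnot ((q4 \land q2) \lor (q3 \lor q1)) \to (\lnot q4 \land q1)).
    F (q2 \to \lnot q4): α-rule — add T q2, F \lnot q4.
    F (\lnot ((q4 \land q2) \lor (q3 \lor q1)) \to (\lnot q4 \land q1)): α-rule — add T \lnot ((q4 \land q2) \lor (q3 \lor q1)), F (\lnot q4 \land q1).
    T \lnot ((q4 \land q2) \lor (q3 \lor q1)): α-rule — add F (q4 \land q2), F (q3 \lor q1).
    F (q3 \lor q1): α-rule — add F q3, F q1.
    F (\lnot q4 \land q1): β-rule — branch into F \lnot q4  //  F q1.
      branch 2.1 (add F \lnot q4):
        F (q4 \land q2): β-rule — branch into F q4  //  F q2.
          branch 2.1.1 (add F q4):
            × closes — contains both q4 and \lnot q4.
          branch 2.1.2 (add F q2):
            × closes — contains both q2 and \lnot q2.
      branch 2.2 (add F q1):
        F (q4 \land q2): β-rule — branch into F q4  //  F q2.
          branch 2.2.1 (add F q4):
            × closes — contains both q4 and \lnot q4.
          branch 2.2.2 (add F q2):
            × closes — contains both q2 and \lnot q2.
4 branches closed, 2 open.
Each open branch fixes some atoms; the unmentioned ones are free. Counting distinct full assignments: branch {q4=F} (q3, q2, q1) contributes 8 new; branch {q3=T} (q4, q2, q1) contributes 4 new. Total: 12.

12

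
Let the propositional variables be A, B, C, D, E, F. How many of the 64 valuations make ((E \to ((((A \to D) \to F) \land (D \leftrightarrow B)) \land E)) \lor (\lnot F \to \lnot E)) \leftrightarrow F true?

46

Initial set: {(((E \to ((((A \to D) \to F) \land (D \leftrightarrow B)) \land E)) \lor (\lnot F \to \lnot E)) \leftrightarrow F)}.
(((E \to ((((A \to D) \to F) \land (D \leftrightarrow B)) \land E)) \lor (\lnot F \to \lnot E)) \leftrightarrow F): β-rule — branch into ((E \to ((((A \to D) \to F) \land (D \leftrightarrow B)) \land E)) \lor (\lnot F \to \lnot E)), F  //  \lnot ((E \to ((((A \to D) \to F) \land (D \leftrightarrow B)) \land E)) \lor (\lnot F \to \lnot E)), \lnot F.
  branch 1 (add ((E \to ((((A \to D) \to F) \land (D \leftrightarrow B)) \land E)) \lor (\lnot F \to \lnot E)), F):
    ((E \to ((((A \to D) \to F) \land (D \leftrightarrow B)) \land E)) \lor (\lnot F \to \lnot E)): β-rule — branch into (E \to ((((A \to D) \to F) \land (D \leftrightarrow B)) \land E))  //  (\lnot F \to \lnot E).
      branch 1.1 (add (E \to ((((A \to D) \to F) \land (D \leftrightarrow B)) \land E))):
        (E \to ((((A \to D) \to F) \land (D \leftrightarrow B)) \land E)): β-rule — branch into \lnot E  //  ((((A \to D) \to F) \land (D \leftrightarrow B)) \land E).
          branch 1.1.1 (add \lnot E):
            ○ open, literals {E=F, F=T}.
          branch 1.1.2 (add ((((A \to D) \to F) \land (D \leftrightarrow B)) \land E)):
            ((((A \to D) \to F) \land (D \leftrightarrow B)) \land E): α-rule — add (((A \to D) \to F) \land (D \leftrightarrow B)), E.
            (((A \to D) \to F) \land (D \leftrightarrow B)): α-rule — add ((A \to D) \to F), (D \leftrightarrow B).
            ((A \to D) \to F): β-rule — branch into \lnot (A \to D)  //  F.
              branch 1.1.2.1 (add \lnot (A \to D)):
                \lnot (A \to D): α-rule — add A, \lnot D.
                (D \leftrightarrow B): β-rule — branch into D, B  //  \lnot D, \lnot B.
                  branch 1.1.2.1.1 (add D, B):
                    × closes — contains both D and \lnot D.
                  branch 1.1.2.1.2 (add \lnot D, \lnot B):
                    ○ open, literals {A=T, B=F, D=F, E=T, F=T}.
              branch 1.1.2.2 (add F):
                (D \leftrightarrow B): β-rule — branch into D, B  //  \lnot D, \lnot B.
                  branch 1.1.2.2.1 (add D, B):
                    ○ open, literals {B=T, D=T, E=T, F=T}.
                  branch 1.1.2.2.2 (add \lnot D, \lnot B):
                    ○ open, literals {B=F, D=F, E=T, F=T}.
      branch 1.2 (add (\lnot F \to \lnot E)):
        (\lnot F \to \lnot E): β-rule — branch into \lnot \lnot F  //  \lnot E.
          branch 1.2.1 (add \lnot \lnot F):
            ○ open, literals {F=T}.
          branch 1.2.2 (add \lnot E):
            ○ open, literals {E=F, F=T}.
  branch 2 (add \lnot ((E \to ((((A \to D) \to F) \land (D \leftrightarrow B)) \land E)) \lor (\lnot F \to \lnot E)), \lnot F):
    \lnot ((E \to ((((A \to D) \to F) \land (D \leftrightarrow B)) \land E)) \lor (\lnot F \to \lnot E)): α-rule — add \lnot (E \to ((((A \to D) \to F) \land (D \leftrightarrow B)) \land E)), \lnot (\lnot F \to \lnot E).
    \lnot (E \to ((((A \to D) \to F) \land (D \leftrightarrow B)) \land E)): α-rule — add E, \lnot ((((A \to D) \to F) \land (D \leftrightarrow B)) \land E).
    \lnot (\lnot F \to \lnot E): α-rule — add \lnot F, \lnot \lnot E.
    \lnot ((((A \to D) \to F) \land (D \leftrightarrow B)) \land E): β-rule — branch into \lnot (((A \to D) \to F) \land (D \leftrightarrow B))  //  \lnot E.
      branch 2.1 (add \lnot (((A \to D) \to F) \land (D \leftrightarrow B))):
        \lnot (((A \to D) \to F) \land (D \leftrightarrow B)): β-rule — branch into \lnot ((A \to D) \to F)  //  \lnot (D \leftrightarrow B).
          branch 2.1.1 (add \lnot ((A \to D) \to F)):
            \lnot ((A \to D) \to F): α-rule — add (A \to D), \lnot F.
            (A \to D): β-rule — branch into \lnot A  //  D.
              branch 2.1.1.1 (add \lnot A):
                ○ open, literals {A=F, E=T, F=F}.
              branch 2.1.1.2 (add D):
                ○ open, literals {D=T, E=T, F=F}.
          branch 2.1.2 (add \lnot (D \leftrightarrow B)):
            \lnot (D \leftrightarrow B): β-rule — branch into D, \lnot B  //  \lnot D, B.
              branch 2.1.2.1 (add D, \lnot B):
                ○ open, literals {B=F, D=T, E=T, F=F}.
              branch 2.1.2.2 (add \lnot D, B):
                ○ open, literals {B=T, D=F, E=T, F=F}.
      branch 2.2 (add \lnot E):
        × closes — contains both E and \lnot E.
2 branches closed, 10 open.
Each open branch fixes some atoms; the unmentioned ones are free. Counting distinct full assignments: branch {E=F, F=T} (A, B, C, D) contributes 16 new; branch {A=T, B=F, D=F, E=T, F=T} (C) contributes 2 new; branch {B=T, D=T, E=T, F=T} (A, C) contributes 4 new; branch {B=F, D=F, E=T, F=T} (A, C) contributes 2 new; branch {F=T} (A, B, C, D, E) contributes 8 new; branch {E=F, F=T} (A, B, C, D) contributes 0 new; branch {A=F, E=T, F=F} (B, C, D) contributes 8 new; branch {D=T, E=T, F=F} (A, B, C) contributes 4 new; branch {B=F, D=T, E=T, F=F} (A, C) contributes 0 new; branch {B=T, D=F, E=T, F=F} (A, C) contributes 2 new. Total: 46.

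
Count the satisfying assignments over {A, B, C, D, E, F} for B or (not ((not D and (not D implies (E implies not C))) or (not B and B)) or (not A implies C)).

Initial set: {T (B or (not ((not D and (not D implies (E implies not C))) or (not B and B)) or (not A implies C)))}.
T (B or (not ((not D and (not D implies (E implies not C))) or (not B and B)) or (not A implies C))): β-rule — branch into T B  //  T (not ((not D and (not D implies (E implies not C))) or (not B and B)) or (not A implies C)).
  branch 1 (add T B):
    ○ open, literals {B=1}.
  branch 2 (add T (not ((not D and (not D implies (E implies not C))) or (not B and B)) or (not A implies C))):
    T (not ((not D and (not D implies (E implies not C))) or (not B and B)) or (not A implies C)): β-rule — branch into T not ((not D and (not D implies (E implies not C))) or (not B and B))  //  T (not A implies C).
      branch 2.1 (add T not ((not D and (not D implies (E implies not C))) or (not B and B))):
        T not ((not D and (not D implies (E implies not C))) or (not B and B)): α-rule — add F (not D and (not D implies (E implies not C))), F (not B and B).
        F (not D and (not D implies (E implies not C))): β-rule — branch into F not D  //  F (not D implies (E implies not C)).
          branch 2.1.1 (add F not D):
            F (not B and B): β-rule — branch into F not B  //  F B.
              branch 2.1.1.1 (add F not B):
                ○ open, literals {B=1, D=1}.
              branch 2.1.1.2 (add F B):
                ○ open, literals {B=0, D=1}.
          branch 2.1.2 (add F (not D implies (E implies not C))):
            F (not D implies (E implies not C)): α-rule — add T not D, F (E implies not C).
            F (E implies not C): α-rule — add T E, F not C.
            F (not B and B): β-rule — branch into F not B  //  F B.
              branch 2.1.2.1 (add F not B):
                ○ open, literals {B=1, C=1, D=0, E=1}.
              branch 2.1.2.2 (add F B):
                ○ open, literals {B=0, C=1, D=0, E=1}.
      branch 2.2 (add T (not A implies C)):
        T (not A implies C): β-rule — branch into F not A  //  T C.
          branch 2.2.1 (add F not A):
            ○ open, literals {A=1}.
          branch 2.2.2 (add T C):
            ○ open, literals {C=1}.
0 branches closed, 7 open.
Each open branch fixes some atoms; the unmentioned ones are free. Counting distinct full assignments: branch {B=1} (A, C, D, E, F) contributes 32 new; branch {B=1, D=1} (A, C, E, F) contributes 0 new; branch {B=0, D=1} (A, C, E, F) contributes 16 new; branch {B=1, C=1, D=0, E=1} (A, F) contributes 0 new; branch {B=0, C=1, D=0, E=1} (A, F) contributes 4 new; branch {A=1} (B, C, D, E, F) contributes 6 new; branch {C=1} (A, B, D, E, F) contributes 2 new. Total: 60.

60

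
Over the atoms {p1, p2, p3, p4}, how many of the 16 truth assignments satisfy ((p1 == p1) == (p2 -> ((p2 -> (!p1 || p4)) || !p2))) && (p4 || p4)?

8

Initial set: {T (((p1 == p1) == (p2 -> ((p2 -> (!p1 || p4)) || !p2))) && (p4 || p4))}.
T (((p1 == p1) == (p2 -> ((p2 -> (!p1 || p4)) || !p2))) && (p4 || p4)): α-rule — add T ((p1 == p1) == (p2 -> ((p2 -> (!p1 || p4)) || !p2))), T (p4 || p4).
T ((p1 == p1) == (p2 -> ((p2 -> (!p1 || p4)) || !p2))): β-rule — branch into T (p1 == p1), T (p2 -> ((p2 -> (!p1 || p4)) || !p2))  //  F (p1 == p1), F (p2 -> ((p2 -> (!p1 || p4)) || !p2)).
  branch 1 (add T (p1 == p1), T (p2 -> ((p2 -> (!p1 || p4)) || !p2))):
    T (p4 || p4): β-rule — branch into T p4  //  T p4.
      branch 1.1 (add T p4):
        T (p1 == p1): β-rule — branch into T p1, T p1  //  F p1, F p1.
          branch 1.1.1 (add T p1, T p1):
            T (p2 -> ((p2 -> (!p1 || p4)) || !p2)): β-rule — branch into F p2  //  T ((p2 -> (!p1 || p4)) || !p2).
              branch 1.1.1.1 (add F p2):
                ○ open, literals {p1=1, p2=0, p4=1}.
              branch 1.1.1.2 (add T ((p2 -> (!p1 || p4)) || !p2)):
                T ((p2 -> (!p1 || p4)) || !p2): β-rule — branch into T (p2 -> (!p1 || p4))  //  T !p2.
                  branch 1.1.1.2.1 (add T (p2 -> (!p1 || p4))):
                    T (p2 -> (!p1 || p4)): β-rule — branch into F p2  //  T (!p1 || p4).
                      branch 1.1.1.2.1.1 (add F p2):
                        ○ open, literals {p1=1, p2=0, p4=1}.
                      branch 1.1.1.2.1.2 (add T (!p1 || p4)):
                        T (!p1 || p4): β-rule — branch into T !p1  //  T p4.
                          branch 1.1.1.2.1.2.1 (add T !p1):
                            × closes — contains both p1 and !p1.
                          branch 1.1.1.2.1.2.2 (add T p4):
                            ○ open, literals {p1=1, p4=1}.
                  branch 1.1.1.2.2 (add T !p2):
                    ○ open, literals {p1=1, p2=0, p4=1}.
          branch 1.1.2 (add F p1, F p1):
            T (p2 -> ((p2 -> (!p1 || p4)) || !p2)): β-rule — branch into F p2  //  T ((p2 -> (!p1 || p4)) || !p2).
              branch 1.1.2.1 (add F p2):
                ○ open, literals {p1=0, p2=0, p4=1}.
              branch 1.1.2.2 (add T ((p2 -> (!p1 || p4)) || !p2)):
                T ((p2 -> (!p1 || p4)) || !p2): β-rule — branch into T (p2 -> (!p1 || p4))  //  T !p2.
                  branch 1.1.2.2.1 (add T (p2 -> (!p1 || p4))):
                    T (p2 -> (!p1 || p4)): β-rule — branch into F p2  //  T (!p1 || p4).
                      branch 1.1.2.2.1.1 (add F p2):
                        ○ open, literals {p1=0, p2=0, p4=1}.
                      branch 1.1.2.2.1.2 (add T (!p1 || p4)):
                        T (!p1 || p4): β-rule — branch into T !p1  //  T p4.
                          branch 1.1.2.2.1.2.1 (add T !p1):
                            ○ open, literals {p1=0, p4=1}.
                          branch 1.1.2.2.1.2.2 (add T p4):
                            ○ open, literals {p1=0, p4=1}.
                  branch 1.1.2.2.2 (add T !p2):
                    ○ open, literals {p1=0, p2=0, p4=1}.
      branch 1.2 (add T p4):
        T (p1 == p1): β-rule — branch into T p1, T p1  //  F p1, F p1.
          branch 1.2.1 (add T p1, T p1):
            T (p2 -> ((p2 -> (!p1 || p4)) || !p2)): β-rule — branch into F p2  //  T ((p2 -> (!p1 || p4)) || !p2).
              branch 1.2.1.1 (add F p2):
                ○ open, literals {p1=1, p2=0, p4=1}.
              branch 1.2.1.2 (add T ((p2 -> (!p1 || p4)) || !p2)):
                T ((p2 -> (!p1 || p4)) || !p2): β-rule — branch into T (p2 -> (!p1 || p4))  //  T !p2.
                  branch 1.2.1.2.1 (add T (p2 -> (!p1 || p4))):
                    T (p2 -> (!p1 || p4)): β-rule — branch into F p2  //  T (!p1 || p4).
                      branch 1.2.1.2.1.1 (add F p2):
                        ○ open, literals {p1=1, p2=0, p4=1}.
                      branch 1.2.1.2.1.2 (add T (!p1 || p4)):
                        T (!p1 || p4): β-rule — branch into T !p1  //  T p4.
                          branch 1.2.1.2.1.2.1 (add T !p1):
                            × closes — contains both p1 and !p1.
                          branch 1.2.1.2.1.2.2 (add T p4):
                            ○ open, literals {p1=1, p4=1}.
                  branch 1.2.1.2.2 (add T !p2):
                    ○ open, literals {p1=1, p2=0, p4=1}.
          branch 1.2.2 (add F p1, F p1):
            T (p2 -> ((p2 -> (!p1 || p4)) || !p2)): β-rule — branch into F p2  //  T ((p2 -> (!p1 || p4)) || !p2).
              branch 1.2.2.1 (add F p2):
                ○ open, literals {p1=0, p2=0, p4=1}.
              branch 1.2.2.2 (add T ((p2 -> (!p1 || p4)) || !p2)):
                T ((p2 -> (!p1 || p4)) || !p2): β-rule — branch into T (p2 -> (!p1 || p4))  //  T !p2.
                  branch 1.2.2.2.1 (add T (p2 -> (!p1 || p4))):
                    T (p2 -> (!p1 || p4)): β-rule — branch into F p2  //  T (!p1 || p4).
                      branch 1.2.2.2.1.1 (add F p2):
                        ○ open, literals {p1=0, p2=0, p4=1}.
                      branch 1.2.2.2.1.2 (add T (!p1 || p4)):
                        T (!p1 || p4): β-rule — branch into T !p1  //  T p4.
                          branch 1.2.2.2.1.2.1 (add T !p1):
                            ○ open, literals {p1=0, p4=1}.
                          branch 1.2.2.2.1.2.2 (add T p4):
                            ○ open, literals {p1=0, p4=1}.
                  branch 1.2.2.2.2 (add T !p2):
                    ○ open, literals {p1=0, p2=0, p4=1}.
  branch 2 (add F (p1 == p1), F (p2 -> ((p2 -> (!p1 || p4)) || !p2))):
    F (p2 -> ((p2 -> (!p1 || p4)) || !p2)): α-rule — add T p2, F ((p2 -> (!p1 || p4)) || !p2).
    F ((p2 -> (!p1 || p4)) || !p2): α-rule — add F (p2 -> (!p1 || p4)), F !p2.
    F (p2 -> (!p1 || p4)): α-rule — add T p2, F (!p1 || p4).
    F (!p1 || p4): α-rule — add F !p1, F p4.
    T (p4 || p4): β-rule — branch into T p4  //  T p4.
      branch 2.1 (add T p4):
        × closes — contains both p4 and !p4.
      branch 2.2 (add T p4):
        × closes — contains both p4 and !p4.
4 branches closed, 18 open.
Each open branch fixes some atoms; the unmentioned ones are free. Counting distinct full assignments: branch {p1=1, p2=0, p4=1} (p3) contributes 2 new; branch {p1=1, p2=0, p4=1} (p3) contributes 0 new; branch {p1=1, p4=1} (p2, p3) contributes 2 new; branch {p1=1, p2=0, p4=1} (p3) contributes 0 new; branch {p1=0, p2=0, p4=1} (p3) contributes 2 new; branch {p1=0, p2=0, p4=1} (p3) contributes 0 new; branch {p1=0, p4=1} (p2, p3) contributes 2 new; branch {p1=0, p4=1} (p2, p3) contributes 0 new; branch {p1=0, p2=0, p4=1} (p3) contributes 0 new; branch {p1=1, p2=0, p4=1} (p3) contributes 0 new; branch {p1=1, p2=0, p4=1} (p3) contributes 0 new; branch {p1=1, p4=1} (p2, p3) contributes 0 new; branch {p1=1, p2=0, p4=1} (p3) contributes 0 new; branch {p1=0, p2=0, p4=1} (p3) contributes 0 new; branch {p1=0, p2=0, p4=1} (p3) contributes 0 new; branch {p1=0, p4=1} (p2, p3) contributes 0 new; branch {p1=0, p4=1} (p2, p3) contributes 0 new; branch {p1=0, p2=0, p4=1} (p3) contributes 0 new. Total: 8.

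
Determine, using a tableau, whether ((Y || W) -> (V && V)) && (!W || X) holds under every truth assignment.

Assume the negation and expand:
Initial set: {F (((Y || W) -> (V && V)) && (!W || X))}.
F (((Y || W) -> (V && V)) && (!W || X)): β-rule — branch into F ((Y || W) -> (V && V))  //  F (!W || X).
  branch 1 (add F ((Y || W) -> (V && V))):
    F ((Y || W) -> (V && V)): α-rule — add T (Y || W), F (V && V).
    T (Y || W): β-rule — branch into T Y  //  T W.
      branch 1.1 (add T Y):
        F (V && V): β-rule — branch into F V  //  F V.
          branch 1.1.1 (add F V):
            ○ open, literals {V=F, Y=T}.
          branch 1.1.2 (add F V):
            ○ open, literals {V=F, Y=T}.
      branch 1.2 (add T W):
        F (V && V): β-rule — branch into F V  //  F V.
          branch 1.2.1 (add F V):
            ○ open, literals {V=F, W=T}.
          branch 1.2.2 (add F V):
            ○ open, literals {V=F, W=T}.
  branch 2 (add F (!W || X)):
    F (!W || X): α-rule — add F !W, F X.
    ○ open, literals {W=T, X=F}.
0 branches closed, 5 open.
An open branch gives a countermodel: V=F, Y=T (unmentioned atoms arbitrary); under it the original formula is false.

Not valid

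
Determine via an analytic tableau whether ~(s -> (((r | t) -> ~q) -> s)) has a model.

Unsatisfiable

Initial set: {T ~(s -> (((r | t) -> ~q) -> s))}.
T ~(s -> (((r | t) -> ~q) -> s)): α-rule — add T s, F (((r | t) -> ~q) -> s).
F (((r | t) -> ~q) -> s): α-rule — add T ((r | t) -> ~q), F s.
× closes — contains both s and ~s.
All 1 branch closes.
Every branch closed; the formula is unsatisfiable.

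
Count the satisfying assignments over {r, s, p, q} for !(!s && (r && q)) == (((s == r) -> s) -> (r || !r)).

14

Initial set: {(!(!s && (r && q)) == (((s == r) -> s) -> (r || !r)))}.
(!(!s && (r && q)) == (((s == r) -> s) -> (r || !r))): β-rule — branch into !(!s && (r && q)), (((s == r) -> s) -> (r || !r))  //  !!(!s && (r && q)), !(((s == r) -> s) -> (r || !r)).
  branch 1 (add !(!s && (r && q)), (((s == r) -> s) -> (r || !r))):
    !(!s && (r && q)): β-rule — branch into !!s  //  !(r && q).
      branch 1.1 (add !!s):
        (((s == r) -> s) -> (r || !r)): β-rule — branch into !((s == r) -> s)  //  (r || !r).
          branch 1.1.1 (add !((s == r) -> s)):
            !((s == r) -> s): α-rule — add (s == r), !s.
            × closes — contains both s and !s.
          branch 1.1.2 (add (r || !r)):
            (r || !r): β-rule — branch into r  //  !r.
              branch 1.1.2.1 (add r):
                ○ open, literals {r=1, s=1}.
              branch 1.1.2.2 (add !r):
                ○ open, literals {r=0, s=1}.
      branch 1.2 (add !(r && q)):
        (((s == r) -> s) -> (r || !r)): β-rule — branch into !((s == r) -> s)  //  (r || !r).
          branch 1.2.1 (add !((s == r) -> s)):
            !((s == r) -> s): α-rule — add (s == r), !s.
            !(r && q): β-rule — branch into !r  //  !q.
              branch 1.2.1.1 (add !r):
                (s == r): β-rule — branch into s, r  //  !s, !r.
                  branch 1.2.1.1.1 (add s, r):
                    × closes — contains both s and !s.
                  branch 1.2.1.1.2 (add !s, !r):
                    ○ open, literals {r=0, s=0}.
              branch 1.2.1.2 (add !q):
                (s == r): β-rule — branch into s, r  //  !s, !r.
                  branch 1.2.1.2.1 (add s, r):
                    × closes — contains both s and !s.
                  branch 1.2.1.2.2 (add !s, !r):
                    ○ open, literals {q=0, r=0, s=0}.
          branch 1.2.2 (add (r || !r)):
            !(r && q): β-rule — branch into !r  //  !q.
              branch 1.2.2.1 (add !r):
                (r || !r): β-rule — branch into r  //  !r.
                  branch 1.2.2.1.1 (add r):
                    × closes — contains both r and !r.
                  branch 1.2.2.1.2 (add !r):
                    ○ open, literals {r=0}.
              branch 1.2.2.2 (add !q):
                (r || !r): β-rule — branch into r  //  !r.
                  branch 1.2.2.2.1 (add r):
                    ○ open, literals {q=0, r=1}.
                  branch 1.2.2.2.2 (add !r):
                    ○ open, literals {q=0, r=0}.
  branch 2 (add !!(!s && (r && q)), !(((s == r) -> s) -> (r || !r))):
    !!(!s && (r && q)): α-rule — add !s, (r && q).
    !(((s == r) -> s) -> (r || !r)): α-rule — add ((s == r) -> s), !(r || !r).
    (r && q): α-rule — add r, q.
    !(r || !r): α-rule — add !r, !!r.
    × closes — contains both r and !r.
5 branches closed, 7 open.
Each open branch fixes some atoms; the unmentioned ones are free. Counting distinct full assignments: branch {r=1, s=1} (p, q) contributes 4 new; branch {r=0, s=1} (p, q) contributes 4 new; branch {r=0, s=0} (p, q) contributes 4 new; branch {q=0, r=0, s=0} (p) contributes 0 new; branch {r=0} (s, p, q) contributes 0 new; branch {q=0, r=1} (s, p) contributes 2 new; branch {q=0, r=0} (s, p) contributes 0 new. Total: 14.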